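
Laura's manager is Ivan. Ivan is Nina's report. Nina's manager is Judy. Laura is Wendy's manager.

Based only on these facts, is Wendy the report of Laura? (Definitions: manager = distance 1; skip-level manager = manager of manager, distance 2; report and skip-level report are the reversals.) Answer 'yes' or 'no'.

Answer: yes

Derivation:
Reconstructing the manager chain from the given facts:
  Judy -> Nina -> Ivan -> Laura -> Wendy
(each arrow means 'manager of the next')
Positions in the chain (0 = top):
  position of Judy: 0
  position of Nina: 1
  position of Ivan: 2
  position of Laura: 3
  position of Wendy: 4

Wendy is at position 4, Laura is at position 3; signed distance (j - i) = -1.
'report' requires j - i = -1. Actual distance is -1, so the relation HOLDS.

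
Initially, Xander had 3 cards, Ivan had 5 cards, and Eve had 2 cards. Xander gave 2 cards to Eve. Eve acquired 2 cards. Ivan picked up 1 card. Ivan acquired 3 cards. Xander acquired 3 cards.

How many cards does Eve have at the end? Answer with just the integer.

Tracking counts step by step:
Start: Xander=3, Ivan=5, Eve=2
Event 1 (Xander -> Eve, 2): Xander: 3 -> 1, Eve: 2 -> 4. State: Xander=1, Ivan=5, Eve=4
Event 2 (Eve +2): Eve: 4 -> 6. State: Xander=1, Ivan=5, Eve=6
Event 3 (Ivan +1): Ivan: 5 -> 6. State: Xander=1, Ivan=6, Eve=6
Event 4 (Ivan +3): Ivan: 6 -> 9. State: Xander=1, Ivan=9, Eve=6
Event 5 (Xander +3): Xander: 1 -> 4. State: Xander=4, Ivan=9, Eve=6

Eve's final count: 6

Answer: 6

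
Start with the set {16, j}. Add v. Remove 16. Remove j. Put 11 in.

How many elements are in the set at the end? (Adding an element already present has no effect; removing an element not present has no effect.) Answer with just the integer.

Tracking the set through each operation:
Start: {16, j}
Event 1 (add v): added. Set: {16, j, v}
Event 2 (remove 16): removed. Set: {j, v}
Event 3 (remove j): removed. Set: {v}
Event 4 (add 11): added. Set: {11, v}

Final set: {11, v} (size 2)

Answer: 2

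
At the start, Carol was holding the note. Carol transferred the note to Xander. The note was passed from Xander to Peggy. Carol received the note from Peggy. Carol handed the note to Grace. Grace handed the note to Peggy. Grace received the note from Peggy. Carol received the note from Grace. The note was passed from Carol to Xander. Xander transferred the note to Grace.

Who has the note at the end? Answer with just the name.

Tracking the note through each event:
Start: Carol has the note.
After event 1: Xander has the note.
After event 2: Peggy has the note.
After event 3: Carol has the note.
After event 4: Grace has the note.
After event 5: Peggy has the note.
After event 6: Grace has the note.
After event 7: Carol has the note.
After event 8: Xander has the note.
After event 9: Grace has the note.

Answer: Grace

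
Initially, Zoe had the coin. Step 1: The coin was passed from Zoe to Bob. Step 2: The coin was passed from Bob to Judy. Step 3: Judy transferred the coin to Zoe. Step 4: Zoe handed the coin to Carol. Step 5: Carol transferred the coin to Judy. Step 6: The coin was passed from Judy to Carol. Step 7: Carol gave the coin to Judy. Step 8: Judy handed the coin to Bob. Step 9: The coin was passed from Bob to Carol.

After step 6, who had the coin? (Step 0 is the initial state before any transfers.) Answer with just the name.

Tracking the coin holder through step 6:
After step 0 (start): Zoe
After step 1: Bob
After step 2: Judy
After step 3: Zoe
After step 4: Carol
After step 5: Judy
After step 6: Carol

At step 6, the holder is Carol.

Answer: Carol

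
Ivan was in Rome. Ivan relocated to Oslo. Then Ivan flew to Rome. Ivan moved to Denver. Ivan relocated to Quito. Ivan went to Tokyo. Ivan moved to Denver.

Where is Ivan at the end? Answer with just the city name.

Tracking Ivan's location:
Start: Ivan is in Rome.
After move 1: Rome -> Oslo. Ivan is in Oslo.
After move 2: Oslo -> Rome. Ivan is in Rome.
After move 3: Rome -> Denver. Ivan is in Denver.
After move 4: Denver -> Quito. Ivan is in Quito.
After move 5: Quito -> Tokyo. Ivan is in Tokyo.
After move 6: Tokyo -> Denver. Ivan is in Denver.

Answer: Denver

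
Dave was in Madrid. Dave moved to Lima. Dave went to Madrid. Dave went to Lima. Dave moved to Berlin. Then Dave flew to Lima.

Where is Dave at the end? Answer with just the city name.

Answer: Lima

Derivation:
Tracking Dave's location:
Start: Dave is in Madrid.
After move 1: Madrid -> Lima. Dave is in Lima.
After move 2: Lima -> Madrid. Dave is in Madrid.
After move 3: Madrid -> Lima. Dave is in Lima.
After move 4: Lima -> Berlin. Dave is in Berlin.
After move 5: Berlin -> Lima. Dave is in Lima.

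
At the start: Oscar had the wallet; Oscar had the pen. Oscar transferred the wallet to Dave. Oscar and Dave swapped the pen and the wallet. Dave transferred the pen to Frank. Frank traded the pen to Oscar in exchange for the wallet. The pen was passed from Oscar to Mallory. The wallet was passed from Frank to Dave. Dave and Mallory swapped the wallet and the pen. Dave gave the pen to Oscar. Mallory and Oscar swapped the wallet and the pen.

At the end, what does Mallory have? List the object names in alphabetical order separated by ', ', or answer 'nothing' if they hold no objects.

Answer: pen

Derivation:
Tracking all object holders:
Start: wallet:Oscar, pen:Oscar
Event 1 (give wallet: Oscar -> Dave). State: wallet:Dave, pen:Oscar
Event 2 (swap pen<->wallet: now pen:Dave, wallet:Oscar). State: wallet:Oscar, pen:Dave
Event 3 (give pen: Dave -> Frank). State: wallet:Oscar, pen:Frank
Event 4 (swap pen<->wallet: now pen:Oscar, wallet:Frank). State: wallet:Frank, pen:Oscar
Event 5 (give pen: Oscar -> Mallory). State: wallet:Frank, pen:Mallory
Event 6 (give wallet: Frank -> Dave). State: wallet:Dave, pen:Mallory
Event 7 (swap wallet<->pen: now wallet:Mallory, pen:Dave). State: wallet:Mallory, pen:Dave
Event 8 (give pen: Dave -> Oscar). State: wallet:Mallory, pen:Oscar
Event 9 (swap wallet<->pen: now wallet:Oscar, pen:Mallory). State: wallet:Oscar, pen:Mallory

Final state: wallet:Oscar, pen:Mallory
Mallory holds: pen.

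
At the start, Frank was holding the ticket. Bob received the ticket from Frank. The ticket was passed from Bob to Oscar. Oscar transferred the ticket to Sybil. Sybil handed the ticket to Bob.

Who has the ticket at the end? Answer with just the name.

Answer: Bob

Derivation:
Tracking the ticket through each event:
Start: Frank has the ticket.
After event 1: Bob has the ticket.
After event 2: Oscar has the ticket.
After event 3: Sybil has the ticket.
After event 4: Bob has the ticket.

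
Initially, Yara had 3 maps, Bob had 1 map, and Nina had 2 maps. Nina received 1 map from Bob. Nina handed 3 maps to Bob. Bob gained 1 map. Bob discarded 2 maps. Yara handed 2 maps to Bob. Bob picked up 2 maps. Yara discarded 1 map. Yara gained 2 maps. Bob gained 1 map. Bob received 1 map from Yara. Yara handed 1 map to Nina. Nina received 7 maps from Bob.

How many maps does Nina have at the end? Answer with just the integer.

Answer: 8

Derivation:
Tracking counts step by step:
Start: Yara=3, Bob=1, Nina=2
Event 1 (Bob -> Nina, 1): Bob: 1 -> 0, Nina: 2 -> 3. State: Yara=3, Bob=0, Nina=3
Event 2 (Nina -> Bob, 3): Nina: 3 -> 0, Bob: 0 -> 3. State: Yara=3, Bob=3, Nina=0
Event 3 (Bob +1): Bob: 3 -> 4. State: Yara=3, Bob=4, Nina=0
Event 4 (Bob -2): Bob: 4 -> 2. State: Yara=3, Bob=2, Nina=0
Event 5 (Yara -> Bob, 2): Yara: 3 -> 1, Bob: 2 -> 4. State: Yara=1, Bob=4, Nina=0
Event 6 (Bob +2): Bob: 4 -> 6. State: Yara=1, Bob=6, Nina=0
Event 7 (Yara -1): Yara: 1 -> 0. State: Yara=0, Bob=6, Nina=0
Event 8 (Yara +2): Yara: 0 -> 2. State: Yara=2, Bob=6, Nina=0
Event 9 (Bob +1): Bob: 6 -> 7. State: Yara=2, Bob=7, Nina=0
Event 10 (Yara -> Bob, 1): Yara: 2 -> 1, Bob: 7 -> 8. State: Yara=1, Bob=8, Nina=0
Event 11 (Yara -> Nina, 1): Yara: 1 -> 0, Nina: 0 -> 1. State: Yara=0, Bob=8, Nina=1
Event 12 (Bob -> Nina, 7): Bob: 8 -> 1, Nina: 1 -> 8. State: Yara=0, Bob=1, Nina=8

Nina's final count: 8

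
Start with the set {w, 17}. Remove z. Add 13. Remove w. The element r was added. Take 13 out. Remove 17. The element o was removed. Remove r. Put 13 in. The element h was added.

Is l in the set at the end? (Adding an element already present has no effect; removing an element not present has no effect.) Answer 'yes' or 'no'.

Answer: no

Derivation:
Tracking the set through each operation:
Start: {17, w}
Event 1 (remove z): not present, no change. Set: {17, w}
Event 2 (add 13): added. Set: {13, 17, w}
Event 3 (remove w): removed. Set: {13, 17}
Event 4 (add r): added. Set: {13, 17, r}
Event 5 (remove 13): removed. Set: {17, r}
Event 6 (remove 17): removed. Set: {r}
Event 7 (remove o): not present, no change. Set: {r}
Event 8 (remove r): removed. Set: {}
Event 9 (add 13): added. Set: {13}
Event 10 (add h): added. Set: {13, h}

Final set: {13, h} (size 2)
l is NOT in the final set.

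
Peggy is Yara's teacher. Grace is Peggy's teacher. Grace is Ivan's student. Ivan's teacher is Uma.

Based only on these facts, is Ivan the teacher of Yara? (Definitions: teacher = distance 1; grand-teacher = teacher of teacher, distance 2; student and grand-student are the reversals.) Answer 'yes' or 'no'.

Reconstructing the teacher chain from the given facts:
  Uma -> Ivan -> Grace -> Peggy -> Yara
(each arrow means 'teacher of the next')
Positions in the chain (0 = top):
  position of Uma: 0
  position of Ivan: 1
  position of Grace: 2
  position of Peggy: 3
  position of Yara: 4

Ivan is at position 1, Yara is at position 4; signed distance (j - i) = 3.
'teacher' requires j - i = 1. Actual distance is 3, so the relation does NOT hold.

Answer: no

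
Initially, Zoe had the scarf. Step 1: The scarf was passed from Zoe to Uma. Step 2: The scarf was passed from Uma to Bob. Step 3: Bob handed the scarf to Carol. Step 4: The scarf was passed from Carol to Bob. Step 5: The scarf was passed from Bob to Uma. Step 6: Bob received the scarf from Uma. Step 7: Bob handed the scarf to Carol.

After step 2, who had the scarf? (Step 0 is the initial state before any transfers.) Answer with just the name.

Answer: Bob

Derivation:
Tracking the scarf holder through step 2:
After step 0 (start): Zoe
After step 1: Uma
After step 2: Bob

At step 2, the holder is Bob.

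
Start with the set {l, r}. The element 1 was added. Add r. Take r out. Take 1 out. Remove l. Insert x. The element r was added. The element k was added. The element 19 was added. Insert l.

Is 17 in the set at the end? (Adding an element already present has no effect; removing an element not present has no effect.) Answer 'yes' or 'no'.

Answer: no

Derivation:
Tracking the set through each operation:
Start: {l, r}
Event 1 (add 1): added. Set: {1, l, r}
Event 2 (add r): already present, no change. Set: {1, l, r}
Event 3 (remove r): removed. Set: {1, l}
Event 4 (remove 1): removed. Set: {l}
Event 5 (remove l): removed. Set: {}
Event 6 (add x): added. Set: {x}
Event 7 (add r): added. Set: {r, x}
Event 8 (add k): added. Set: {k, r, x}
Event 9 (add 19): added. Set: {19, k, r, x}
Event 10 (add l): added. Set: {19, k, l, r, x}

Final set: {19, k, l, r, x} (size 5)
17 is NOT in the final set.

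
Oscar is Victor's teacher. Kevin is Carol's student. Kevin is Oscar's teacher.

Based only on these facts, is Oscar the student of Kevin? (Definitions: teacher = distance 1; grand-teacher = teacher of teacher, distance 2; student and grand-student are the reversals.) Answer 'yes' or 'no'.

Answer: yes

Derivation:
Reconstructing the teacher chain from the given facts:
  Carol -> Kevin -> Oscar -> Victor
(each arrow means 'teacher of the next')
Positions in the chain (0 = top):
  position of Carol: 0
  position of Kevin: 1
  position of Oscar: 2
  position of Victor: 3

Oscar is at position 2, Kevin is at position 1; signed distance (j - i) = -1.
'student' requires j - i = -1. Actual distance is -1, so the relation HOLDS.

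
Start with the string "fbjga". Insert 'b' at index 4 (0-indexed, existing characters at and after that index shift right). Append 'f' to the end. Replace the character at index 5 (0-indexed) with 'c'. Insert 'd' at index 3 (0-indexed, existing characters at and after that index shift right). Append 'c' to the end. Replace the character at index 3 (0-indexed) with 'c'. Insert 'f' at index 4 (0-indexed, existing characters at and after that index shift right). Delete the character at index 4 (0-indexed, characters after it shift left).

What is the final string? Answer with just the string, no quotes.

Answer: fbjcgbcfc

Derivation:
Applying each edit step by step:
Start: "fbjga"
Op 1 (insert 'b' at idx 4): "fbjga" -> "fbjgba"
Op 2 (append 'f'): "fbjgba" -> "fbjgbaf"
Op 3 (replace idx 5: 'a' -> 'c'): "fbjgbaf" -> "fbjgbcf"
Op 4 (insert 'd' at idx 3): "fbjgbcf" -> "fbjdgbcf"
Op 5 (append 'c'): "fbjdgbcf" -> "fbjdgbcfc"
Op 6 (replace idx 3: 'd' -> 'c'): "fbjdgbcfc" -> "fbjcgbcfc"
Op 7 (insert 'f' at idx 4): "fbjcgbcfc" -> "fbjcfgbcfc"
Op 8 (delete idx 4 = 'f'): "fbjcfgbcfc" -> "fbjcgbcfc"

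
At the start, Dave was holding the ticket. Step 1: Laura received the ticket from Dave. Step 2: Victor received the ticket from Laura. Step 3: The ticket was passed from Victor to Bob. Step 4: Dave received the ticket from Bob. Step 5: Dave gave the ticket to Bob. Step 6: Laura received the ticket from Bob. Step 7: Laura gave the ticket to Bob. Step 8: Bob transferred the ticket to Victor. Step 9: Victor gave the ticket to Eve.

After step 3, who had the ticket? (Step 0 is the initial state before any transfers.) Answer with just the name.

Tracking the ticket holder through step 3:
After step 0 (start): Dave
After step 1: Laura
After step 2: Victor
After step 3: Bob

At step 3, the holder is Bob.

Answer: Bob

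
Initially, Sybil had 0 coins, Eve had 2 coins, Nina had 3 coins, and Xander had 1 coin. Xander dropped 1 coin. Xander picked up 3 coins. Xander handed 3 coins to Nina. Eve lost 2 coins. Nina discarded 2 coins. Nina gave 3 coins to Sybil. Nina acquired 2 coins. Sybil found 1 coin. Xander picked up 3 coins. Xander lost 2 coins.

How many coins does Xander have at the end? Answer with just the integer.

Tracking counts step by step:
Start: Sybil=0, Eve=2, Nina=3, Xander=1
Event 1 (Xander -1): Xander: 1 -> 0. State: Sybil=0, Eve=2, Nina=3, Xander=0
Event 2 (Xander +3): Xander: 0 -> 3. State: Sybil=0, Eve=2, Nina=3, Xander=3
Event 3 (Xander -> Nina, 3): Xander: 3 -> 0, Nina: 3 -> 6. State: Sybil=0, Eve=2, Nina=6, Xander=0
Event 4 (Eve -2): Eve: 2 -> 0. State: Sybil=0, Eve=0, Nina=6, Xander=0
Event 5 (Nina -2): Nina: 6 -> 4. State: Sybil=0, Eve=0, Nina=4, Xander=0
Event 6 (Nina -> Sybil, 3): Nina: 4 -> 1, Sybil: 0 -> 3. State: Sybil=3, Eve=0, Nina=1, Xander=0
Event 7 (Nina +2): Nina: 1 -> 3. State: Sybil=3, Eve=0, Nina=3, Xander=0
Event 8 (Sybil +1): Sybil: 3 -> 4. State: Sybil=4, Eve=0, Nina=3, Xander=0
Event 9 (Xander +3): Xander: 0 -> 3. State: Sybil=4, Eve=0, Nina=3, Xander=3
Event 10 (Xander -2): Xander: 3 -> 1. State: Sybil=4, Eve=0, Nina=3, Xander=1

Xander's final count: 1

Answer: 1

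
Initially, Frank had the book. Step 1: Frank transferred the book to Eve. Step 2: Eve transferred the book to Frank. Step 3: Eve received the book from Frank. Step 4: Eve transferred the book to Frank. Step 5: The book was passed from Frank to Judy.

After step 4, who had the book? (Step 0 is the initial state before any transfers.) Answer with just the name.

Answer: Frank

Derivation:
Tracking the book holder through step 4:
After step 0 (start): Frank
After step 1: Eve
After step 2: Frank
After step 3: Eve
After step 4: Frank

At step 4, the holder is Frank.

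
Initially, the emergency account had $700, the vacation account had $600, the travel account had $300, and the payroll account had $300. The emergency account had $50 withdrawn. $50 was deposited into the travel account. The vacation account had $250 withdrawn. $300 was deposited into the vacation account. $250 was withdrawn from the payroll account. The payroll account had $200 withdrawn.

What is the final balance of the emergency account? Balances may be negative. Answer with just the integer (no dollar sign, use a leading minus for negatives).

Tracking account balances step by step:
Start: emergency=700, vacation=600, travel=300, payroll=300
Event 1 (withdraw 50 from emergency): emergency: 700 - 50 = 650. Balances: emergency=650, vacation=600, travel=300, payroll=300
Event 2 (deposit 50 to travel): travel: 300 + 50 = 350. Balances: emergency=650, vacation=600, travel=350, payroll=300
Event 3 (withdraw 250 from vacation): vacation: 600 - 250 = 350. Balances: emergency=650, vacation=350, travel=350, payroll=300
Event 4 (deposit 300 to vacation): vacation: 350 + 300 = 650. Balances: emergency=650, vacation=650, travel=350, payroll=300
Event 5 (withdraw 250 from payroll): payroll: 300 - 250 = 50. Balances: emergency=650, vacation=650, travel=350, payroll=50
Event 6 (withdraw 200 from payroll): payroll: 50 - 200 = -150. Balances: emergency=650, vacation=650, travel=350, payroll=-150

Final balance of emergency: 650

Answer: 650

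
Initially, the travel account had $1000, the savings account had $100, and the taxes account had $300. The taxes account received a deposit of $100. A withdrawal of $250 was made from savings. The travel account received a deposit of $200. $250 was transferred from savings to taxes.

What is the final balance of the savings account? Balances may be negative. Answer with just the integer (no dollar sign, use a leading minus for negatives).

Tracking account balances step by step:
Start: travel=1000, savings=100, taxes=300
Event 1 (deposit 100 to taxes): taxes: 300 + 100 = 400. Balances: travel=1000, savings=100, taxes=400
Event 2 (withdraw 250 from savings): savings: 100 - 250 = -150. Balances: travel=1000, savings=-150, taxes=400
Event 3 (deposit 200 to travel): travel: 1000 + 200 = 1200. Balances: travel=1200, savings=-150, taxes=400
Event 4 (transfer 250 savings -> taxes): savings: -150 - 250 = -400, taxes: 400 + 250 = 650. Balances: travel=1200, savings=-400, taxes=650

Final balance of savings: -400

Answer: -400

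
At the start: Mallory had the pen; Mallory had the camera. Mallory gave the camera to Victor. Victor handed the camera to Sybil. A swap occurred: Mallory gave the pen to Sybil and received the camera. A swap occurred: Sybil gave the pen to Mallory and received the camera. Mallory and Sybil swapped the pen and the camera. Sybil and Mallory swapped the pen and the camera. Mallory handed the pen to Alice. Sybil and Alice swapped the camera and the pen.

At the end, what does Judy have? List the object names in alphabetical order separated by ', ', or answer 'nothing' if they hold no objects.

Answer: nothing

Derivation:
Tracking all object holders:
Start: pen:Mallory, camera:Mallory
Event 1 (give camera: Mallory -> Victor). State: pen:Mallory, camera:Victor
Event 2 (give camera: Victor -> Sybil). State: pen:Mallory, camera:Sybil
Event 3 (swap pen<->camera: now pen:Sybil, camera:Mallory). State: pen:Sybil, camera:Mallory
Event 4 (swap pen<->camera: now pen:Mallory, camera:Sybil). State: pen:Mallory, camera:Sybil
Event 5 (swap pen<->camera: now pen:Sybil, camera:Mallory). State: pen:Sybil, camera:Mallory
Event 6 (swap pen<->camera: now pen:Mallory, camera:Sybil). State: pen:Mallory, camera:Sybil
Event 7 (give pen: Mallory -> Alice). State: pen:Alice, camera:Sybil
Event 8 (swap camera<->pen: now camera:Alice, pen:Sybil). State: pen:Sybil, camera:Alice

Final state: pen:Sybil, camera:Alice
Judy holds: (nothing).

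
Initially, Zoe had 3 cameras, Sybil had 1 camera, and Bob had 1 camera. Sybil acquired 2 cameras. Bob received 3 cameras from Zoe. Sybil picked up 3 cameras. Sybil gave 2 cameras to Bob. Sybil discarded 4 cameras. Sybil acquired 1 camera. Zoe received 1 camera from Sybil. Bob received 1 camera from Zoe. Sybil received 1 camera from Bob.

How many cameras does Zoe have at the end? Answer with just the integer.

Tracking counts step by step:
Start: Zoe=3, Sybil=1, Bob=1
Event 1 (Sybil +2): Sybil: 1 -> 3. State: Zoe=3, Sybil=3, Bob=1
Event 2 (Zoe -> Bob, 3): Zoe: 3 -> 0, Bob: 1 -> 4. State: Zoe=0, Sybil=3, Bob=4
Event 3 (Sybil +3): Sybil: 3 -> 6. State: Zoe=0, Sybil=6, Bob=4
Event 4 (Sybil -> Bob, 2): Sybil: 6 -> 4, Bob: 4 -> 6. State: Zoe=0, Sybil=4, Bob=6
Event 5 (Sybil -4): Sybil: 4 -> 0. State: Zoe=0, Sybil=0, Bob=6
Event 6 (Sybil +1): Sybil: 0 -> 1. State: Zoe=0, Sybil=1, Bob=6
Event 7 (Sybil -> Zoe, 1): Sybil: 1 -> 0, Zoe: 0 -> 1. State: Zoe=1, Sybil=0, Bob=6
Event 8 (Zoe -> Bob, 1): Zoe: 1 -> 0, Bob: 6 -> 7. State: Zoe=0, Sybil=0, Bob=7
Event 9 (Bob -> Sybil, 1): Bob: 7 -> 6, Sybil: 0 -> 1. State: Zoe=0, Sybil=1, Bob=6

Zoe's final count: 0

Answer: 0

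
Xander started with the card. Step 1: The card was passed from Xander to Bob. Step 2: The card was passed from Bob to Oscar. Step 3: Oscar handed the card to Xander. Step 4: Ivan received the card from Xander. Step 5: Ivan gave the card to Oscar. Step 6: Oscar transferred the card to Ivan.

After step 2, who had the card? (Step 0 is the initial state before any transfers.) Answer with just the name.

Tracking the card holder through step 2:
After step 0 (start): Xander
After step 1: Bob
After step 2: Oscar

At step 2, the holder is Oscar.

Answer: Oscar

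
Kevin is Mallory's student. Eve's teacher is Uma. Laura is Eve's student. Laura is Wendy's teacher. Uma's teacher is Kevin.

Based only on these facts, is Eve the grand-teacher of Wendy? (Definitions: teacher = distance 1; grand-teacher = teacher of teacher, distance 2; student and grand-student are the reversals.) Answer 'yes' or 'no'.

Reconstructing the teacher chain from the given facts:
  Mallory -> Kevin -> Uma -> Eve -> Laura -> Wendy
(each arrow means 'teacher of the next')
Positions in the chain (0 = top):
  position of Mallory: 0
  position of Kevin: 1
  position of Uma: 2
  position of Eve: 3
  position of Laura: 4
  position of Wendy: 5

Eve is at position 3, Wendy is at position 5; signed distance (j - i) = 2.
'grand-teacher' requires j - i = 2. Actual distance is 2, so the relation HOLDS.

Answer: yes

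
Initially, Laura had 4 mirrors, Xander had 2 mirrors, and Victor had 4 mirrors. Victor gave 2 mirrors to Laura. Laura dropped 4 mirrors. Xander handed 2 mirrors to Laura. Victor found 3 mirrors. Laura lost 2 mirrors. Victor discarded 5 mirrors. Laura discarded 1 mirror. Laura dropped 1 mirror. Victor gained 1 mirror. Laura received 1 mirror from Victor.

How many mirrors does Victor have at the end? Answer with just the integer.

Answer: 0

Derivation:
Tracking counts step by step:
Start: Laura=4, Xander=2, Victor=4
Event 1 (Victor -> Laura, 2): Victor: 4 -> 2, Laura: 4 -> 6. State: Laura=6, Xander=2, Victor=2
Event 2 (Laura -4): Laura: 6 -> 2. State: Laura=2, Xander=2, Victor=2
Event 3 (Xander -> Laura, 2): Xander: 2 -> 0, Laura: 2 -> 4. State: Laura=4, Xander=0, Victor=2
Event 4 (Victor +3): Victor: 2 -> 5. State: Laura=4, Xander=0, Victor=5
Event 5 (Laura -2): Laura: 4 -> 2. State: Laura=2, Xander=0, Victor=5
Event 6 (Victor -5): Victor: 5 -> 0. State: Laura=2, Xander=0, Victor=0
Event 7 (Laura -1): Laura: 2 -> 1. State: Laura=1, Xander=0, Victor=0
Event 8 (Laura -1): Laura: 1 -> 0. State: Laura=0, Xander=0, Victor=0
Event 9 (Victor +1): Victor: 0 -> 1. State: Laura=0, Xander=0, Victor=1
Event 10 (Victor -> Laura, 1): Victor: 1 -> 0, Laura: 0 -> 1. State: Laura=1, Xander=0, Victor=0

Victor's final count: 0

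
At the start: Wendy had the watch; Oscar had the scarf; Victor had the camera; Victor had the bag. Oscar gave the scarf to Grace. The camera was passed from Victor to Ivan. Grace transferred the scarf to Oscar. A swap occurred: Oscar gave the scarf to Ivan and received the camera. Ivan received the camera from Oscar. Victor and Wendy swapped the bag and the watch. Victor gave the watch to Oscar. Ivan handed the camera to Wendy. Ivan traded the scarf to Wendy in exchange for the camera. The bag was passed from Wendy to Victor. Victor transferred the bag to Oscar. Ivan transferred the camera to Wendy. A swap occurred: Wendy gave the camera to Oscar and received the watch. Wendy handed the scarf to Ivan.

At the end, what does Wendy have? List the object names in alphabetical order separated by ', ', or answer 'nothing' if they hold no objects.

Tracking all object holders:
Start: watch:Wendy, scarf:Oscar, camera:Victor, bag:Victor
Event 1 (give scarf: Oscar -> Grace). State: watch:Wendy, scarf:Grace, camera:Victor, bag:Victor
Event 2 (give camera: Victor -> Ivan). State: watch:Wendy, scarf:Grace, camera:Ivan, bag:Victor
Event 3 (give scarf: Grace -> Oscar). State: watch:Wendy, scarf:Oscar, camera:Ivan, bag:Victor
Event 4 (swap scarf<->camera: now scarf:Ivan, camera:Oscar). State: watch:Wendy, scarf:Ivan, camera:Oscar, bag:Victor
Event 5 (give camera: Oscar -> Ivan). State: watch:Wendy, scarf:Ivan, camera:Ivan, bag:Victor
Event 6 (swap bag<->watch: now bag:Wendy, watch:Victor). State: watch:Victor, scarf:Ivan, camera:Ivan, bag:Wendy
Event 7 (give watch: Victor -> Oscar). State: watch:Oscar, scarf:Ivan, camera:Ivan, bag:Wendy
Event 8 (give camera: Ivan -> Wendy). State: watch:Oscar, scarf:Ivan, camera:Wendy, bag:Wendy
Event 9 (swap scarf<->camera: now scarf:Wendy, camera:Ivan). State: watch:Oscar, scarf:Wendy, camera:Ivan, bag:Wendy
Event 10 (give bag: Wendy -> Victor). State: watch:Oscar, scarf:Wendy, camera:Ivan, bag:Victor
Event 11 (give bag: Victor -> Oscar). State: watch:Oscar, scarf:Wendy, camera:Ivan, bag:Oscar
Event 12 (give camera: Ivan -> Wendy). State: watch:Oscar, scarf:Wendy, camera:Wendy, bag:Oscar
Event 13 (swap camera<->watch: now camera:Oscar, watch:Wendy). State: watch:Wendy, scarf:Wendy, camera:Oscar, bag:Oscar
Event 14 (give scarf: Wendy -> Ivan). State: watch:Wendy, scarf:Ivan, camera:Oscar, bag:Oscar

Final state: watch:Wendy, scarf:Ivan, camera:Oscar, bag:Oscar
Wendy holds: watch.

Answer: watch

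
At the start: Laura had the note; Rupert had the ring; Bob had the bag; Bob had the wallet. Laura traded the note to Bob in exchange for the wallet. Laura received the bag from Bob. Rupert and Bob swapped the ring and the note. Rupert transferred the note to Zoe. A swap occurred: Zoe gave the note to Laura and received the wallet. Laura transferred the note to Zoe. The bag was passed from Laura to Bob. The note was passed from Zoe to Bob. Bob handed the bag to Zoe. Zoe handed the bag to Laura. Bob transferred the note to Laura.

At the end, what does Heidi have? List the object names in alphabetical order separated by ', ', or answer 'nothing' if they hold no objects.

Tracking all object holders:
Start: note:Laura, ring:Rupert, bag:Bob, wallet:Bob
Event 1 (swap note<->wallet: now note:Bob, wallet:Laura). State: note:Bob, ring:Rupert, bag:Bob, wallet:Laura
Event 2 (give bag: Bob -> Laura). State: note:Bob, ring:Rupert, bag:Laura, wallet:Laura
Event 3 (swap ring<->note: now ring:Bob, note:Rupert). State: note:Rupert, ring:Bob, bag:Laura, wallet:Laura
Event 4 (give note: Rupert -> Zoe). State: note:Zoe, ring:Bob, bag:Laura, wallet:Laura
Event 5 (swap note<->wallet: now note:Laura, wallet:Zoe). State: note:Laura, ring:Bob, bag:Laura, wallet:Zoe
Event 6 (give note: Laura -> Zoe). State: note:Zoe, ring:Bob, bag:Laura, wallet:Zoe
Event 7 (give bag: Laura -> Bob). State: note:Zoe, ring:Bob, bag:Bob, wallet:Zoe
Event 8 (give note: Zoe -> Bob). State: note:Bob, ring:Bob, bag:Bob, wallet:Zoe
Event 9 (give bag: Bob -> Zoe). State: note:Bob, ring:Bob, bag:Zoe, wallet:Zoe
Event 10 (give bag: Zoe -> Laura). State: note:Bob, ring:Bob, bag:Laura, wallet:Zoe
Event 11 (give note: Bob -> Laura). State: note:Laura, ring:Bob, bag:Laura, wallet:Zoe

Final state: note:Laura, ring:Bob, bag:Laura, wallet:Zoe
Heidi holds: (nothing).

Answer: nothing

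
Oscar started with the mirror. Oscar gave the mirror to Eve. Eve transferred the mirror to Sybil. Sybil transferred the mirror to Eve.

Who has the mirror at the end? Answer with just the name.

Tracking the mirror through each event:
Start: Oscar has the mirror.
After event 1: Eve has the mirror.
After event 2: Sybil has the mirror.
After event 3: Eve has the mirror.

Answer: Eve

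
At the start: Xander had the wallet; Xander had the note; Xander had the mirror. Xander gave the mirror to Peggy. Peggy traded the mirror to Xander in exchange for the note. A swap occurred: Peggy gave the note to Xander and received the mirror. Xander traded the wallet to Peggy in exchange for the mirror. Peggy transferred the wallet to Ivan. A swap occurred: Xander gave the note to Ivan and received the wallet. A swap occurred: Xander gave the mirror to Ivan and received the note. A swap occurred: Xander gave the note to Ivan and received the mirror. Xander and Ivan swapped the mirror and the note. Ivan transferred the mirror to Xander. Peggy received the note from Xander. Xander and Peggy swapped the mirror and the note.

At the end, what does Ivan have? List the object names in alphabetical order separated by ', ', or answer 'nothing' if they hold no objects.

Answer: nothing

Derivation:
Tracking all object holders:
Start: wallet:Xander, note:Xander, mirror:Xander
Event 1 (give mirror: Xander -> Peggy). State: wallet:Xander, note:Xander, mirror:Peggy
Event 2 (swap mirror<->note: now mirror:Xander, note:Peggy). State: wallet:Xander, note:Peggy, mirror:Xander
Event 3 (swap note<->mirror: now note:Xander, mirror:Peggy). State: wallet:Xander, note:Xander, mirror:Peggy
Event 4 (swap wallet<->mirror: now wallet:Peggy, mirror:Xander). State: wallet:Peggy, note:Xander, mirror:Xander
Event 5 (give wallet: Peggy -> Ivan). State: wallet:Ivan, note:Xander, mirror:Xander
Event 6 (swap note<->wallet: now note:Ivan, wallet:Xander). State: wallet:Xander, note:Ivan, mirror:Xander
Event 7 (swap mirror<->note: now mirror:Ivan, note:Xander). State: wallet:Xander, note:Xander, mirror:Ivan
Event 8 (swap note<->mirror: now note:Ivan, mirror:Xander). State: wallet:Xander, note:Ivan, mirror:Xander
Event 9 (swap mirror<->note: now mirror:Ivan, note:Xander). State: wallet:Xander, note:Xander, mirror:Ivan
Event 10 (give mirror: Ivan -> Xander). State: wallet:Xander, note:Xander, mirror:Xander
Event 11 (give note: Xander -> Peggy). State: wallet:Xander, note:Peggy, mirror:Xander
Event 12 (swap mirror<->note: now mirror:Peggy, note:Xander). State: wallet:Xander, note:Xander, mirror:Peggy

Final state: wallet:Xander, note:Xander, mirror:Peggy
Ivan holds: (nothing).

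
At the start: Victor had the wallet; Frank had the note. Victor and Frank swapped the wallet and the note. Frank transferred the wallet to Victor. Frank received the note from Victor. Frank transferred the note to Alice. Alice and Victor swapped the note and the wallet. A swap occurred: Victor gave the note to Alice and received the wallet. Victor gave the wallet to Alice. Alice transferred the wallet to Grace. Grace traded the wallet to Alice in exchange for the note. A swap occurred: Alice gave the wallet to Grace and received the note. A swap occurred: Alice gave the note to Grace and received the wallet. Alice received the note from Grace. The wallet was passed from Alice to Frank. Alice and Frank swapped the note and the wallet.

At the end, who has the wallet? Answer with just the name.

Answer: Alice

Derivation:
Tracking all object holders:
Start: wallet:Victor, note:Frank
Event 1 (swap wallet<->note: now wallet:Frank, note:Victor). State: wallet:Frank, note:Victor
Event 2 (give wallet: Frank -> Victor). State: wallet:Victor, note:Victor
Event 3 (give note: Victor -> Frank). State: wallet:Victor, note:Frank
Event 4 (give note: Frank -> Alice). State: wallet:Victor, note:Alice
Event 5 (swap note<->wallet: now note:Victor, wallet:Alice). State: wallet:Alice, note:Victor
Event 6 (swap note<->wallet: now note:Alice, wallet:Victor). State: wallet:Victor, note:Alice
Event 7 (give wallet: Victor -> Alice). State: wallet:Alice, note:Alice
Event 8 (give wallet: Alice -> Grace). State: wallet:Grace, note:Alice
Event 9 (swap wallet<->note: now wallet:Alice, note:Grace). State: wallet:Alice, note:Grace
Event 10 (swap wallet<->note: now wallet:Grace, note:Alice). State: wallet:Grace, note:Alice
Event 11 (swap note<->wallet: now note:Grace, wallet:Alice). State: wallet:Alice, note:Grace
Event 12 (give note: Grace -> Alice). State: wallet:Alice, note:Alice
Event 13 (give wallet: Alice -> Frank). State: wallet:Frank, note:Alice
Event 14 (swap note<->wallet: now note:Frank, wallet:Alice). State: wallet:Alice, note:Frank

Final state: wallet:Alice, note:Frank
The wallet is held by Alice.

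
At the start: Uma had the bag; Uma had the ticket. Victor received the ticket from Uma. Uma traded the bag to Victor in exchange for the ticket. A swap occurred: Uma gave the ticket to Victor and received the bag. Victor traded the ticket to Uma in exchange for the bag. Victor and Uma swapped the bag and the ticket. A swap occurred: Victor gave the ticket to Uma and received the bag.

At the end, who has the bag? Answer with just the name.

Answer: Victor

Derivation:
Tracking all object holders:
Start: bag:Uma, ticket:Uma
Event 1 (give ticket: Uma -> Victor). State: bag:Uma, ticket:Victor
Event 2 (swap bag<->ticket: now bag:Victor, ticket:Uma). State: bag:Victor, ticket:Uma
Event 3 (swap ticket<->bag: now ticket:Victor, bag:Uma). State: bag:Uma, ticket:Victor
Event 4 (swap ticket<->bag: now ticket:Uma, bag:Victor). State: bag:Victor, ticket:Uma
Event 5 (swap bag<->ticket: now bag:Uma, ticket:Victor). State: bag:Uma, ticket:Victor
Event 6 (swap ticket<->bag: now ticket:Uma, bag:Victor). State: bag:Victor, ticket:Uma

Final state: bag:Victor, ticket:Uma
The bag is held by Victor.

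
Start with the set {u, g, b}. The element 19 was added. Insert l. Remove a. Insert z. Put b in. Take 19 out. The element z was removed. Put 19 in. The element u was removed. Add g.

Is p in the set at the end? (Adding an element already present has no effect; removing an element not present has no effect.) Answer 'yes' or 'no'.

Answer: no

Derivation:
Tracking the set through each operation:
Start: {b, g, u}
Event 1 (add 19): added. Set: {19, b, g, u}
Event 2 (add l): added. Set: {19, b, g, l, u}
Event 3 (remove a): not present, no change. Set: {19, b, g, l, u}
Event 4 (add z): added. Set: {19, b, g, l, u, z}
Event 5 (add b): already present, no change. Set: {19, b, g, l, u, z}
Event 6 (remove 19): removed. Set: {b, g, l, u, z}
Event 7 (remove z): removed. Set: {b, g, l, u}
Event 8 (add 19): added. Set: {19, b, g, l, u}
Event 9 (remove u): removed. Set: {19, b, g, l}
Event 10 (add g): already present, no change. Set: {19, b, g, l}

Final set: {19, b, g, l} (size 4)
p is NOT in the final set.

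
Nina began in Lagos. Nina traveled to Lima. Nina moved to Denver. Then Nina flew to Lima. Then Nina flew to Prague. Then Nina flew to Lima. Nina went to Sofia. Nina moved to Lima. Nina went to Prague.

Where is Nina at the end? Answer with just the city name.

Answer: Prague

Derivation:
Tracking Nina's location:
Start: Nina is in Lagos.
After move 1: Lagos -> Lima. Nina is in Lima.
After move 2: Lima -> Denver. Nina is in Denver.
After move 3: Denver -> Lima. Nina is in Lima.
After move 4: Lima -> Prague. Nina is in Prague.
After move 5: Prague -> Lima. Nina is in Lima.
After move 6: Lima -> Sofia. Nina is in Sofia.
After move 7: Sofia -> Lima. Nina is in Lima.
After move 8: Lima -> Prague. Nina is in Prague.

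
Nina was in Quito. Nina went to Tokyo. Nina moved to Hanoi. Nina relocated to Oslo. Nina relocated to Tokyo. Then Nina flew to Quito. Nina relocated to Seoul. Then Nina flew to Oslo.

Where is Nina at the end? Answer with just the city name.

Answer: Oslo

Derivation:
Tracking Nina's location:
Start: Nina is in Quito.
After move 1: Quito -> Tokyo. Nina is in Tokyo.
After move 2: Tokyo -> Hanoi. Nina is in Hanoi.
After move 3: Hanoi -> Oslo. Nina is in Oslo.
After move 4: Oslo -> Tokyo. Nina is in Tokyo.
After move 5: Tokyo -> Quito. Nina is in Quito.
After move 6: Quito -> Seoul. Nina is in Seoul.
After move 7: Seoul -> Oslo. Nina is in Oslo.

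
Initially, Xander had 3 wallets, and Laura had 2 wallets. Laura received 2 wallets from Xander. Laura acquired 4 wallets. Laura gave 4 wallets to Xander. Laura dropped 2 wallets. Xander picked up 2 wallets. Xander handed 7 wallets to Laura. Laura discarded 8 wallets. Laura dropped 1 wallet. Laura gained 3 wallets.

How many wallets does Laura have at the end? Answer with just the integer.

Tracking counts step by step:
Start: Xander=3, Laura=2
Event 1 (Xander -> Laura, 2): Xander: 3 -> 1, Laura: 2 -> 4. State: Xander=1, Laura=4
Event 2 (Laura +4): Laura: 4 -> 8. State: Xander=1, Laura=8
Event 3 (Laura -> Xander, 4): Laura: 8 -> 4, Xander: 1 -> 5. State: Xander=5, Laura=4
Event 4 (Laura -2): Laura: 4 -> 2. State: Xander=5, Laura=2
Event 5 (Xander +2): Xander: 5 -> 7. State: Xander=7, Laura=2
Event 6 (Xander -> Laura, 7): Xander: 7 -> 0, Laura: 2 -> 9. State: Xander=0, Laura=9
Event 7 (Laura -8): Laura: 9 -> 1. State: Xander=0, Laura=1
Event 8 (Laura -1): Laura: 1 -> 0. State: Xander=0, Laura=0
Event 9 (Laura +3): Laura: 0 -> 3. State: Xander=0, Laura=3

Laura's final count: 3

Answer: 3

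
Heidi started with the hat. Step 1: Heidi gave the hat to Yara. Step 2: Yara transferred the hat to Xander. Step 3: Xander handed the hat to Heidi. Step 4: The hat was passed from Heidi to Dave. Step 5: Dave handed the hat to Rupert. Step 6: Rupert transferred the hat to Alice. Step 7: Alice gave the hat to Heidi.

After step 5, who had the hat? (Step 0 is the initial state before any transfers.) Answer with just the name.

Answer: Rupert

Derivation:
Tracking the hat holder through step 5:
After step 0 (start): Heidi
After step 1: Yara
After step 2: Xander
After step 3: Heidi
After step 4: Dave
After step 5: Rupert

At step 5, the holder is Rupert.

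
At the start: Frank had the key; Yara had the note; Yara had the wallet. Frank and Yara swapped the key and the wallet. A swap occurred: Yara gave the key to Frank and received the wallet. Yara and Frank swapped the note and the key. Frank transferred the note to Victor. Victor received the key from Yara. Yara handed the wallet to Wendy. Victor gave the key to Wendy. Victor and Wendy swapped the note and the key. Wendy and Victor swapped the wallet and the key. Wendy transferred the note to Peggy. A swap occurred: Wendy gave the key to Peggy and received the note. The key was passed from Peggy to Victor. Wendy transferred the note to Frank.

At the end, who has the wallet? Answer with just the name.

Answer: Victor

Derivation:
Tracking all object holders:
Start: key:Frank, note:Yara, wallet:Yara
Event 1 (swap key<->wallet: now key:Yara, wallet:Frank). State: key:Yara, note:Yara, wallet:Frank
Event 2 (swap key<->wallet: now key:Frank, wallet:Yara). State: key:Frank, note:Yara, wallet:Yara
Event 3 (swap note<->key: now note:Frank, key:Yara). State: key:Yara, note:Frank, wallet:Yara
Event 4 (give note: Frank -> Victor). State: key:Yara, note:Victor, wallet:Yara
Event 5 (give key: Yara -> Victor). State: key:Victor, note:Victor, wallet:Yara
Event 6 (give wallet: Yara -> Wendy). State: key:Victor, note:Victor, wallet:Wendy
Event 7 (give key: Victor -> Wendy). State: key:Wendy, note:Victor, wallet:Wendy
Event 8 (swap note<->key: now note:Wendy, key:Victor). State: key:Victor, note:Wendy, wallet:Wendy
Event 9 (swap wallet<->key: now wallet:Victor, key:Wendy). State: key:Wendy, note:Wendy, wallet:Victor
Event 10 (give note: Wendy -> Peggy). State: key:Wendy, note:Peggy, wallet:Victor
Event 11 (swap key<->note: now key:Peggy, note:Wendy). State: key:Peggy, note:Wendy, wallet:Victor
Event 12 (give key: Peggy -> Victor). State: key:Victor, note:Wendy, wallet:Victor
Event 13 (give note: Wendy -> Frank). State: key:Victor, note:Frank, wallet:Victor

Final state: key:Victor, note:Frank, wallet:Victor
The wallet is held by Victor.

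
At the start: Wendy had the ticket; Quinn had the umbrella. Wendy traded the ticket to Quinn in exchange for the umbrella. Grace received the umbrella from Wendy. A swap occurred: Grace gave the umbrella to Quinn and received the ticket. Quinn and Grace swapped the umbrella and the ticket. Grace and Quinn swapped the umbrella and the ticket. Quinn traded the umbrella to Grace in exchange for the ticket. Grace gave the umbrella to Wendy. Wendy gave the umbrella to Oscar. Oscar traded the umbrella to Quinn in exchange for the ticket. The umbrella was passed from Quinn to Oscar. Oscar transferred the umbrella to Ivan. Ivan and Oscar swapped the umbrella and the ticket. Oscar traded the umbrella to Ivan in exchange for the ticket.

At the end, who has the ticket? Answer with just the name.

Tracking all object holders:
Start: ticket:Wendy, umbrella:Quinn
Event 1 (swap ticket<->umbrella: now ticket:Quinn, umbrella:Wendy). State: ticket:Quinn, umbrella:Wendy
Event 2 (give umbrella: Wendy -> Grace). State: ticket:Quinn, umbrella:Grace
Event 3 (swap umbrella<->ticket: now umbrella:Quinn, ticket:Grace). State: ticket:Grace, umbrella:Quinn
Event 4 (swap umbrella<->ticket: now umbrella:Grace, ticket:Quinn). State: ticket:Quinn, umbrella:Grace
Event 5 (swap umbrella<->ticket: now umbrella:Quinn, ticket:Grace). State: ticket:Grace, umbrella:Quinn
Event 6 (swap umbrella<->ticket: now umbrella:Grace, ticket:Quinn). State: ticket:Quinn, umbrella:Grace
Event 7 (give umbrella: Grace -> Wendy). State: ticket:Quinn, umbrella:Wendy
Event 8 (give umbrella: Wendy -> Oscar). State: ticket:Quinn, umbrella:Oscar
Event 9 (swap umbrella<->ticket: now umbrella:Quinn, ticket:Oscar). State: ticket:Oscar, umbrella:Quinn
Event 10 (give umbrella: Quinn -> Oscar). State: ticket:Oscar, umbrella:Oscar
Event 11 (give umbrella: Oscar -> Ivan). State: ticket:Oscar, umbrella:Ivan
Event 12 (swap umbrella<->ticket: now umbrella:Oscar, ticket:Ivan). State: ticket:Ivan, umbrella:Oscar
Event 13 (swap umbrella<->ticket: now umbrella:Ivan, ticket:Oscar). State: ticket:Oscar, umbrella:Ivan

Final state: ticket:Oscar, umbrella:Ivan
The ticket is held by Oscar.

Answer: Oscar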